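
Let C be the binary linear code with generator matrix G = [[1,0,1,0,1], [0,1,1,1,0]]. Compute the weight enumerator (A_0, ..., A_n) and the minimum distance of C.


Weight distribution: A_0 = 1, A_3 = 2, A_4 = 1. Minimum distance d = 3.

Enumerate all 2^2 = 4 messages m ∈ F_2^2.
For each, compute codeword c = mG in F_2^5, then tally its weight.
  m = 00 → c = 00000, weight = 0.
  m = 10 → c = 10101, weight = 3.
  m = 01 → c = 01110, weight = 3.
  m = 11 → c = 11011, weight = 4.
Tally weights:
  weight 0: 1 codewords.
  weight 3: 2 codewords.
  weight 4: 1 codewords.
Minimum distance d = smallest w > 0 with A_w > 0 = 3.
Sanity: Σ A_w = 4 = 2^2 = 4 ✓.


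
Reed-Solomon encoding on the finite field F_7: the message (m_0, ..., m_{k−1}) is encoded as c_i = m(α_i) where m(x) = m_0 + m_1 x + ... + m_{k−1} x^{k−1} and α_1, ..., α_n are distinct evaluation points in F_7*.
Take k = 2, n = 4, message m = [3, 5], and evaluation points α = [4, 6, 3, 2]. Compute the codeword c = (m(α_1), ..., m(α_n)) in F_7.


c = [2, 5, 4, 6]

Message polynomial: m(x) = 3 + 5·x (mod 7).
For each evaluation point α_i, compute m(α_i) mod 7:
  α_1 = 4: Horner steps 5 → 2, so m(4) = 2.
  α_2 = 6: Horner steps 5 → 5, so m(6) = 5.
  α_3 = 3: Horner steps 5 → 4, so m(3) = 4.
  α_4 = 2: Horner steps 5 → 6, so m(2) = 6.
Codeword c = [2, 5, 4, 6] ∈ F_7^4.


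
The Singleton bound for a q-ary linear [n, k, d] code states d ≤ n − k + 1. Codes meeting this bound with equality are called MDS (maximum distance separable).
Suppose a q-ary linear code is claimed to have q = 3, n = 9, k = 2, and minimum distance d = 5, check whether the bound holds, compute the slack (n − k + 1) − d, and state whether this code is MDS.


Singleton RHS = n − k + 1 = 8, slack = 3, bound satisfied, not MDS.

Singleton bound: d ≤ n − k + 1.
Here n = 9, k = 2, so n − k + 1 = 8.
Given d = 5, check d ≤ 8: YES.
Slack = (n − k + 1) − d = 3.
The code is NOT MDS (slack = 3 > 0).
Description: the claimed parameters are [9, 2, 5]_3; such a code would be non-MDS.


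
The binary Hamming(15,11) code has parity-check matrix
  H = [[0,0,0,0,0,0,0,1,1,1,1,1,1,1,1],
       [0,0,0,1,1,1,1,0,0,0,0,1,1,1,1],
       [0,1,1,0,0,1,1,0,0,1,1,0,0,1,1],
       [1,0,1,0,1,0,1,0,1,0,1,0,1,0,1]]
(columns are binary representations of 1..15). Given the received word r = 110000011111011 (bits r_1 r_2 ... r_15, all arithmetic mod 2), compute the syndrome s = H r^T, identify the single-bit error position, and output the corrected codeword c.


s = (1, 1, 1, 0)^T, error position = 14, corrected codeword c = 110000011111001

Compute s = H r^T mod 2 one row at a time:
  s_1 = 1 + 1 + 1 + 1 + 1 + 0 + 1 + 1 = 7 ≡ 1 (mod 2).
  s_2 = 0 + 0 + 0 + 0 + 1 + 0 + 1 + 1 = 3 ≡ 1 (mod 2).
  s_3 = 1 + 0 + 0 + 0 + 1 + 1 + 1 + 1 = 5 ≡ 1 (mod 2).
  s_4 = 1 + 0 + 0 + 0 + 1 + 1 + 0 + 1 = 4 ≡ 0 (mod 2).
s = (1, 1, 1, 0)^T — this equals column 14 of H (binary 1110), so error is at position 14.
Correct: flip bit 14 of r = 110000011111011 to get c = 110000011111001.


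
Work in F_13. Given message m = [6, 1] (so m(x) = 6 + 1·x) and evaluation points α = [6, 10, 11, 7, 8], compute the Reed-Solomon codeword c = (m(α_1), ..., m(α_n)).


c = [12, 3, 4, 0, 1]

Message polynomial: m(x) = 6 + 1·x (mod 13).
For each evaluation point α_i, compute m(α_i) mod 13:
  α_1 = 6: Horner steps 1 → 12, so m(6) = 12.
  α_2 = 10: Horner steps 1 → 3, so m(10) = 3.
  α_3 = 11: Horner steps 1 → 4, so m(11) = 4.
  α_4 = 7: Horner steps 1 → 0, so m(7) = 0.
  α_5 = 8: Horner steps 1 → 1, so m(8) = 1.
Codeword c = [12, 3, 4, 0, 1] ∈ F_13^5.


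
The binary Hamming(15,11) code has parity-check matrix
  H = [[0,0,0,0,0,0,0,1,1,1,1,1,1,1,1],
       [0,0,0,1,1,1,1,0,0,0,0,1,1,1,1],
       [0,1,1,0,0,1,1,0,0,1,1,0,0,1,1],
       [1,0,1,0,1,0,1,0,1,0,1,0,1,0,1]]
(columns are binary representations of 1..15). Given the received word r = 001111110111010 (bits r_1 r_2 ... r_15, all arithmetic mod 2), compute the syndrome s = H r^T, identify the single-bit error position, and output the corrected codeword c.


s = (1, 0, 0, 0)^T, error position = 8, corrected codeword c = 001111100111010

Compute s = H r^T mod 2 one row at a time:
  s_1 = 1 + 0 + 1 + 1 + 1 + 0 + 1 + 0 = 5 ≡ 1 (mod 2).
  s_2 = 1 + 1 + 1 + 1 + 1 + 0 + 1 + 0 = 6 ≡ 0 (mod 2).
  s_3 = 0 + 1 + 1 + 1 + 1 + 1 + 1 + 0 = 6 ≡ 0 (mod 2).
  s_4 = 0 + 1 + 1 + 1 + 0 + 1 + 0 + 0 = 4 ≡ 0 (mod 2).
s = (1, 0, 0, 0)^T — this equals column 8 of H (binary 1000), so error is at position 8.
Correct: flip bit 8 of r = 001111110111010 to get c = 001111100111010.


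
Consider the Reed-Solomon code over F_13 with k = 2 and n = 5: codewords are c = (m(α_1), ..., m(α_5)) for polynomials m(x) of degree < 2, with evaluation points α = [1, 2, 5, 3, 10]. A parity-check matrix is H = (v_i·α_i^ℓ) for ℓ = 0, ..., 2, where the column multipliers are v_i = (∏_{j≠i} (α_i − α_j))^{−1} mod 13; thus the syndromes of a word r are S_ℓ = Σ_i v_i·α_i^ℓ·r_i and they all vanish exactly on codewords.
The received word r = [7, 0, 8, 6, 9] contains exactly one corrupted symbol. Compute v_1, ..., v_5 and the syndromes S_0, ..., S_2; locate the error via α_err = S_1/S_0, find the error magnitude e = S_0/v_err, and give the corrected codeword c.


S = (12, 8, 1), error at position 3, error magnitude e = 3, c = [7, 0, 5, 6, 9].

Step 1: column multipliers v_i = (∏_{j≠i}(α_i − α_j))^{−1} mod 13.
  i = 1 (α = 1): (1−2)(1−5)(1−3)(1−10) = (−1)·(−4)·(−2)·(−9) = 72 ≡ 7, so v_1 = 7^{−1} = 2 (mod 13).
  i = 2 (α = 2): (2−1)(2−5)(2−3)(2−10) = 1·(−3)·(−1)·(−8) = −24 ≡ 2, so v_2 = 2^{−1} = 7 (mod 13).
  i = 3 (α = 5): (5−1)(5−2)(5−3)(5−10) = 4·3·2·(−5) = −120 ≡ 10, so v_3 = 10^{−1} = 4 (mod 13).
  i = 4 (α = 3): (3−1)(3−2)(3−5)(3−10) = 2·1·(−2)·(−7) = 28 ≡ 2, so v_4 = 2^{−1} = 7 (mod 13).
  i = 5 (α = 10): (10−1)(10−2)(10−5)(10−3) = 9·8·5·7 = 2520 ≡ 11, so v_5 = 11^{−1} = 6 (mod 13).
  v = [2, 7, 4, 7, 6].
Step 2: syndromes of r = [7, 0, 8, 6, 9] (all sums mod 13).
  S_0 = Σ v_i r_i = 2·7 + 7·0 + 4·8 + 7·6 + 6·9 = 142 ≡ 12.
  S_1 = Σ v_i α_i r_i = 2·1·7 + 7·2·0 + 4·5·8 + 7·3·6 + 6·10·9 = 840 ≡ 8.
  α_i^2 mod 13 = [1, 4, 12, 9, 9].
  S_2 = Σ v_i α_i^2 r_i = 2·1·7 + 7·4·0 + 4·12·8 + 7·9·6 + 6·9·9 = 1262 ≡ 1.
  S = (12, 8, 1) ≠ 0, so r is not a codeword (an error is present).
Step 3: locate the error. For a single error e at position i, S_ℓ = v_i·e·α_i^ℓ, so α_err = S_1/S_0.
  S_0^{−1} = 12^{−1} = 12 (mod 13), so α_err = 8·12 = 96 ≡ 5 = α_3. Error position i = 3.
  Consistency check: S_2/S_1 = 1·5 = 5 ≡ 5 = α_err ✓ (single-error assumption holds).
Step 4: error magnitude e = S_0/v_3 = S_0·∏_{j≠3}(α_3 − α_j) = 12·10 = 120 ≡ 3 (mod 13).
Step 5: correct position 3: c_3 = r_3 − e = 8 − 3 ≡ 5 (mod 13). Hence c = [7, 0, 5, 6, 9].
  Check: interpolating c through the α_i gives m(x) = 1 + 6·x (degree < 2) with m(α_i) = c_i for every i, so c is indeed a codeword.


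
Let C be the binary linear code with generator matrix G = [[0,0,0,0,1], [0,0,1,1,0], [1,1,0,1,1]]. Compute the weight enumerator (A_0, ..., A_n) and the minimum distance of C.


Weight distribution: A_0 = 1, A_1 = 1, A_2 = 1, A_3 = 3, A_4 = 2. Minimum distance d = 1.

Enumerate all 2^3 = 8 messages m ∈ F_2^3.
For each, compute codeword c = mG in F_2^5, then tally its weight.
  m = 000 → c = 00000, weight = 0.
  m = 100 → c = 00001, weight = 1.
  m = 010 → c = 00110, weight = 2.
  m = 110 → c = 00111, weight = 3.
  m = 001 → c = 11011, weight = 4.
  m = 101 → c = 11010, weight = 3.
  m = 011 → c = 11101, weight = 4.
  m = 111 → c = 11100, weight = 3.
Tally weights:
  weight 0: 1 codewords.
  weight 1: 1 codewords.
  weight 2: 1 codewords.
  weight 3: 3 codewords.
  weight 4: 2 codewords.
Minimum distance d = smallest w > 0 with A_w > 0 = 1.
Sanity: Σ A_w = 8 = 2^3 = 8 ✓.


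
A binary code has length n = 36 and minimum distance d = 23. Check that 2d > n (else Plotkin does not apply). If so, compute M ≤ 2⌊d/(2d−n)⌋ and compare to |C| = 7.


Plotkin bound M ≤ 4; given |C| = 7 > bound (violated).

Check applicability: 2d = 46, n = 36.
2d − n = 10 > 0, so Plotkin applies.
Compute d/(2d−n) = 23/10 ≈ 2.3000.
⌊d/(2d−n)⌋ = 2.
Plotkin bound: M ≤ 2·2 = 4.
Given |C| = 7, check: VIOLATED.
This |C| is above the Plotkin bound, so no binary code with n = 36, d = 23 and 7 codewords exists.


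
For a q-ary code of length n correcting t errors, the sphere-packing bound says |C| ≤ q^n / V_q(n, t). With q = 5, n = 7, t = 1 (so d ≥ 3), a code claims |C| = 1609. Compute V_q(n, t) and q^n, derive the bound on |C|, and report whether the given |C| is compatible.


V_q(n, t) = 29, q^n = 78125, Hamming bound = 2693, |C| = 1609 ≤ bound (satisfied).

Step 1: Compute V_q(n, t) = Σ_{j=0}^1 C(n, j) (q−1)^j.
  j = 0: C(7,0)·(4)^0 = 1·1 = 1.
  j = 1: C(7,1)·(4)^1 = 7·4 = 28.
  V_q(n, t) = 1 + 28 = 29.
Step 2: q^n = 5^7 = 78125.
Step 3: Hamming bound ⌊q^n / V_q(n,t)⌋ = ⌊78125/29⌋ = 2693.
Step 4: Compare |C| = 1609 to 2693: satisfied.
The claimed |C| lies below the Hamming bound.


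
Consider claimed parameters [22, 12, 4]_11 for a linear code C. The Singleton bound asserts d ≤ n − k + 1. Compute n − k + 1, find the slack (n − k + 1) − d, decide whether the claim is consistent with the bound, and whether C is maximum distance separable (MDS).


Singleton RHS = n − k + 1 = 11, slack = 7, bound satisfied, not MDS.

Singleton bound: d ≤ n − k + 1.
Here n = 22, k = 12, so n − k + 1 = 11.
Given d = 4, check d ≤ 11: YES.
Slack = (n − k + 1) − d = 7.
The code is NOT MDS (slack = 7 > 0).
Description: the claimed parameters are [22, 12, 4]_11; such a code would be non-MDS.


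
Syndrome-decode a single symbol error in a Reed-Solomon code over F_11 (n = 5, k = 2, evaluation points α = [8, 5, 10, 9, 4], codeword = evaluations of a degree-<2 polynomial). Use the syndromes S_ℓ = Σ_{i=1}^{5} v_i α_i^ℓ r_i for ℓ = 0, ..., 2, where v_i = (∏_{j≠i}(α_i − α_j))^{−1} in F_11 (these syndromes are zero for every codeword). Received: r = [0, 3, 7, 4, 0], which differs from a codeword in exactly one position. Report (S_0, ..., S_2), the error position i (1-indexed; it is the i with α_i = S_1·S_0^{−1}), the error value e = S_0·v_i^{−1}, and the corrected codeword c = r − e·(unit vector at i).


S = (5, 7, 1), error at position 1, error magnitude e = 10, c = [1, 3, 7, 4, 0].

Step 1: column multipliers v_i = (∏_{j≠i}(α_i − α_j))^{−1} mod 11.
  i = 1 (α = 8): (8−5)(8−10)(8−9)(8−4) = 3·(−2)·(−1)·4 = 24 ≡ 2, so v_1 = 2^{−1} = 6 (mod 11).
  i = 2 (α = 5): (5−8)(5−10)(5−9)(5−4) = (−3)·(−5)·(−4)·1 = −60 ≡ 6, so v_2 = 6^{−1} = 2 (mod 11).
  i = 3 (α = 10): (10−8)(10−5)(10−9)(10−4) = 2·5·1·6 = 60 ≡ 5, so v_3 = 5^{−1} = 9 (mod 11).
  i = 4 (α = 9): (9−8)(9−5)(9−10)(9−4) = 1·4·(−1)·5 = −20 ≡ 2, so v_4 = 2^{−1} = 6 (mod 11).
  i = 5 (α = 4): (4−8)(4−5)(4−10)(4−9) = (−4)·(−1)·(−6)·(−5) = 120 ≡ 10, so v_5 = 10^{−1} = 10 (mod 11).
  v = [6, 2, 9, 6, 10].
Step 2: syndromes of r = [0, 3, 7, 4, 0] (all sums mod 11).
  S_0 = Σ v_i r_i = 6·0 + 2·3 + 9·7 + 6·4 + 10·0 = 93 ≡ 5.
  S_1 = Σ v_i α_i r_i = 6·8·0 + 2·5·3 + 9·10·7 + 6·9·4 + 10·4·0 = 876 ≡ 7.
  α_i^2 mod 11 = [9, 3, 1, 4, 5].
  S_2 = Σ v_i α_i^2 r_i = 6·9·0 + 2·3·3 + 9·1·7 + 6·4·4 + 10·5·0 = 177 ≡ 1.
  S = (5, 7, 1) ≠ 0, so r is not a codeword (an error is present).
Step 3: locate the error. For a single error e at position i, S_ℓ = v_i·e·α_i^ℓ, so α_err = S_1/S_0.
  S_0^{−1} = 5^{−1} = 9 (mod 11), so α_err = 7·9 = 63 ≡ 8 = α_1. Error position i = 1.
  Consistency check: S_2/S_1 = 1·8 = 8 ≡ 8 = α_err ✓ (single-error assumption holds).
Step 4: error magnitude e = S_0/v_1 = S_0·∏_{j≠1}(α_1 − α_j) = 5·2 = 10 ≡ 10 (mod 11).
Step 5: correct position 1: c_1 = r_1 − e = 0 − 10 ≡ 1 (mod 11). Hence c = [1, 3, 7, 4, 0].
  Check: interpolating c through the α_i gives m(x) = 10 + 3·x (degree < 2) with m(α_i) = c_i for every i, so c is indeed a codeword.


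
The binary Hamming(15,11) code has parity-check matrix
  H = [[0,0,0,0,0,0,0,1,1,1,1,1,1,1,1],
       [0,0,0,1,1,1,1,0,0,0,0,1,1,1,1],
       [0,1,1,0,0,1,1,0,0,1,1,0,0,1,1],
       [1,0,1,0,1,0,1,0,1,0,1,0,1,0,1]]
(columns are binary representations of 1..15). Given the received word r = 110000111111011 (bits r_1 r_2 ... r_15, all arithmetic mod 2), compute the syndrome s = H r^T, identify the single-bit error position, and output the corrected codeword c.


s = (1, 0, 0, 1)^T, error position = 9, corrected codeword c = 110000110111011

Compute s = H r^T mod 2 one row at a time:
  s_1 = 1 + 1 + 1 + 1 + 1 + 0 + 1 + 1 = 7 ≡ 1 (mod 2).
  s_2 = 0 + 0 + 0 + 1 + 1 + 0 + 1 + 1 = 4 ≡ 0 (mod 2).
  s_3 = 1 + 0 + 0 + 1 + 1 + 1 + 1 + 1 = 6 ≡ 0 (mod 2).
  s_4 = 1 + 0 + 0 + 1 + 1 + 1 + 0 + 1 = 5 ≡ 1 (mod 2).
s = (1, 0, 0, 1)^T — this equals column 9 of H (binary 1001), so error is at position 9.
Correct: flip bit 9 of r = 110000111111011 to get c = 110000110111011.


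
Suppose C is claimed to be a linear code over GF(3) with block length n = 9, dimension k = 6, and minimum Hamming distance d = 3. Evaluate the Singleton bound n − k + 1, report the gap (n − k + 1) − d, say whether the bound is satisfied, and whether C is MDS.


Singleton RHS = n − k + 1 = 4, slack = 1, bound satisfied, not MDS.

Singleton bound: d ≤ n − k + 1.
Here n = 9, k = 6, so n − k + 1 = 4.
Given d = 3, check d ≤ 4: YES.
Slack = (n − k + 1) − d = 1.
The code is NOT MDS (slack = 1 > 0).
Description: the claimed parameters are [9, 6, 3]_3; such a code would be non-MDS.


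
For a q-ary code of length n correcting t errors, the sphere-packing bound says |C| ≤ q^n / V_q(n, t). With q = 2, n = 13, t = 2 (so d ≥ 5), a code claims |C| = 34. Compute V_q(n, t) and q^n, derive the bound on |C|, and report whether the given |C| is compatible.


V_q(n, t) = 92, q^n = 8192, Hamming bound = 89, |C| = 34 ≤ bound (satisfied).

Step 1: Compute V_q(n, t) = Σ_{j=0}^2 C(n, j) (q−1)^j.
  j = 0: C(13,0)·(1)^0 = 1·1 = 1.
  j = 1: C(13,1)·(1)^1 = 13·1 = 13.
  j = 2: C(13,2)·(1)^2 = 78·1 = 78.
  V_q(n, t) = 1 + 13 + 78 = 92.
Step 2: q^n = 2^13 = 8192.
Step 3: Hamming bound ⌊q^n / V_q(n,t)⌋ = ⌊8192/92⌋ = 89.
Step 4: Compare |C| = 34 to 89: satisfied.
The claimed |C| lies below the Hamming bound.


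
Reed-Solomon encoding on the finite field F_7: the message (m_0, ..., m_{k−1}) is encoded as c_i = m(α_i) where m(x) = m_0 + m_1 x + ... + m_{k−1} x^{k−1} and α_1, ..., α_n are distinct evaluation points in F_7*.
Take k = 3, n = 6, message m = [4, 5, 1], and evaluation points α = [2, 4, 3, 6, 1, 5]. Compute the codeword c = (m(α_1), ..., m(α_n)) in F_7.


c = [4, 5, 0, 0, 3, 5]

Message polynomial: m(x) = 4 + 5·x + 1·x^2 (mod 7).
For each evaluation point α_i, compute m(α_i) mod 7:
  α_1 = 2: Horner steps 1 → 0 → 4, so m(2) = 4.
  α_2 = 4: Horner steps 1 → 2 → 5, so m(4) = 5.
  α_3 = 3: Horner steps 1 → 1 → 0, so m(3) = 0.
  α_4 = 6: Horner steps 1 → 4 → 0, so m(6) = 0.
  α_5 = 1: Horner steps 1 → 6 → 3, so m(1) = 3.
  α_6 = 5: Horner steps 1 → 3 → 5, so m(5) = 5.
Codeword c = [4, 5, 0, 0, 3, 5] ∈ F_7^6.


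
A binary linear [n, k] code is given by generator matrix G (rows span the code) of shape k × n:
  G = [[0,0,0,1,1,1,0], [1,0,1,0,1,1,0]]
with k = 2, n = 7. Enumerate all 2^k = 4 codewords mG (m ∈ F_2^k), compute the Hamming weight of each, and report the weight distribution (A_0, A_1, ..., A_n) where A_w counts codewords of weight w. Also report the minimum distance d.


Weight distribution: A_0 = 1, A_3 = 2, A_4 = 1. Minimum distance d = 3.

Enumerate all 2^2 = 4 messages m ∈ F_2^2.
For each, compute codeword c = mG in F_2^7, then tally its weight.
  m = 00 → c = 0000000, weight = 0.
  m = 10 → c = 0001110, weight = 3.
  m = 01 → c = 1010110, weight = 4.
  m = 11 → c = 1011000, weight = 3.
Tally weights:
  weight 0: 1 codewords.
  weight 3: 2 codewords.
  weight 4: 1 codewords.
Minimum distance d = smallest w > 0 with A_w > 0 = 3.
Sanity: Σ A_w = 4 = 2^2 = 4 ✓.


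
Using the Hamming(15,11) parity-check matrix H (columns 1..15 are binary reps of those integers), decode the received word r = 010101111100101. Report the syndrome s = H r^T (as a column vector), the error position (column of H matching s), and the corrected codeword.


s = (1, 1, 1, 0)^T, error position = 14, corrected codeword c = 010101111100111

Compute s = H r^T mod 2 one row at a time:
  s_1 = 1 + 1 + 1 + 0 + 0 + 1 + 0 + 1 = 5 ≡ 1 (mod 2).
  s_2 = 1 + 0 + 1 + 1 + 0 + 1 + 0 + 1 = 5 ≡ 1 (mod 2).
  s_3 = 1 + 0 + 1 + 1 + 1 + 0 + 0 + 1 = 5 ≡ 1 (mod 2).
  s_4 = 0 + 0 + 0 + 1 + 1 + 0 + 1 + 1 = 4 ≡ 0 (mod 2).
s = (1, 1, 1, 0)^T — this equals column 14 of H (binary 1110), so error is at position 14.
Correct: flip bit 14 of r = 010101111100101 to get c = 010101111100111.


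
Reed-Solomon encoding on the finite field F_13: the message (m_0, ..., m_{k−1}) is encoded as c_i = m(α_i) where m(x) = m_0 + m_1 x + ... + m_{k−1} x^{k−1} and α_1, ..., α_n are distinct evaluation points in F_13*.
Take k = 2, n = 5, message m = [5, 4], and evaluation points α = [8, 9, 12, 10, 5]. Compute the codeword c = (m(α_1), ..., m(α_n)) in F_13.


c = [11, 2, 1, 6, 12]

Message polynomial: m(x) = 5 + 4·x (mod 13).
For each evaluation point α_i, compute m(α_i) mod 13:
  α_1 = 8: Horner steps 4 → 11, so m(8) = 11.
  α_2 = 9: Horner steps 4 → 2, so m(9) = 2.
  α_3 = 12: Horner steps 4 → 1, so m(12) = 1.
  α_4 = 10: Horner steps 4 → 6, so m(10) = 6.
  α_5 = 5: Horner steps 4 → 12, so m(5) = 12.
Codeword c = [11, 2, 1, 6, 12] ∈ F_13^5.


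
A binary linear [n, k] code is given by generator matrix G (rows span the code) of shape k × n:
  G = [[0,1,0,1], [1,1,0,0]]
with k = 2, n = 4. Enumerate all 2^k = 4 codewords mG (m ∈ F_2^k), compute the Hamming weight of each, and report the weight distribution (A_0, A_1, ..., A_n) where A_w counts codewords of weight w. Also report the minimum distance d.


Weight distribution: A_0 = 1, A_2 = 3. Minimum distance d = 2.

Enumerate all 2^2 = 4 messages m ∈ F_2^2.
For each, compute codeword c = mG in F_2^4, then tally its weight.
  m = 00 → c = 0000, weight = 0.
  m = 10 → c = 0101, weight = 2.
  m = 01 → c = 1100, weight = 2.
  m = 11 → c = 1001, weight = 2.
Tally weights:
  weight 0: 1 codewords.
  weight 2: 3 codewords.
Minimum distance d = smallest w > 0 with A_w > 0 = 2.
Sanity: Σ A_w = 4 = 2^2 = 4 ✓.


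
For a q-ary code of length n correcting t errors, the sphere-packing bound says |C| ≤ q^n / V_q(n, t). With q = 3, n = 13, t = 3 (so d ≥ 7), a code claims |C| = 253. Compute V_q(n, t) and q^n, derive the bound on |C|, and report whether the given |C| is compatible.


V_q(n, t) = 2627, q^n = 1594323, Hamming bound = 606, |C| = 253 ≤ bound (satisfied).

Step 1: Compute V_q(n, t) = Σ_{j=0}^3 C(n, j) (q−1)^j.
  j = 0: C(13,0)·(2)^0 = 1·1 = 1.
  j = 1: C(13,1)·(2)^1 = 13·2 = 26.
  j = 2: C(13,2)·(2)^2 = 78·4 = 312.
  j = 3: C(13,3)·(2)^3 = 286·8 = 2288.
  V_q(n, t) = 1 + 26 + 312 + 2288 = 2627.
Step 2: q^n = 3^13 = 1594323.
Step 3: Hamming bound ⌊q^n / V_q(n,t)⌋ = ⌊1594323/2627⌋ = 606.
Step 4: Compare |C| = 253 to 606: satisfied.
The claimed |C| lies below the Hamming bound.


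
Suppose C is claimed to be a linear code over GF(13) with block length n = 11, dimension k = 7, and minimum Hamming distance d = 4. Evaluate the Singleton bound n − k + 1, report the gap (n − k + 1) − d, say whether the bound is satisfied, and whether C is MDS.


Singleton RHS = n − k + 1 = 5, slack = 1, bound satisfied, not MDS.

Singleton bound: d ≤ n − k + 1.
Here n = 11, k = 7, so n − k + 1 = 5.
Given d = 4, check d ≤ 5: YES.
Slack = (n − k + 1) − d = 1.
The code is NOT MDS (slack = 1 > 0).
Description: the claimed parameters are [11, 7, 4]_13; such a code would be non-MDS.


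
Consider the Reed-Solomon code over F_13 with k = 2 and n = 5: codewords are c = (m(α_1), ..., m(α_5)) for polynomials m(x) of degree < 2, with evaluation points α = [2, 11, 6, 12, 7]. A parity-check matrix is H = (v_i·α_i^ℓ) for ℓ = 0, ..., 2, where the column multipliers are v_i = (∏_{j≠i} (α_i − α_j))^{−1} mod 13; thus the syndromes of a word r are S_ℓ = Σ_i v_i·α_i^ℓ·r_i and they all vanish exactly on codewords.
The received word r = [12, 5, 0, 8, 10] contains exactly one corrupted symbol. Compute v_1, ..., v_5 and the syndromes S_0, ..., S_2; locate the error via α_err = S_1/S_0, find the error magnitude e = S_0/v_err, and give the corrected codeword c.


S = (10, 6, 1), error at position 2, error magnitude e = 7, c = [12, 11, 0, 8, 10].

Step 1: column multipliers v_i = (∏_{j≠i}(α_i − α_j))^{−1} mod 13.
  i = 1 (α = 2): (2−11)(2−6)(2−12)(2−7) = (−9)·(−4)·(−10)·(−5) = 1800 ≡ 6, so v_1 = 6^{−1} = 11 (mod 13).
  i = 2 (α = 11): (11−2)(11−6)(11−12)(11−7) = 9·5·(−1)·4 = −180 ≡ 2, so v_2 = 2^{−1} = 7 (mod 13).
  i = 3 (α = 6): (6−2)(6−11)(6−12)(6−7) = 4·(−5)·(−6)·(−1) = −120 ≡ 10, so v_3 = 10^{−1} = 4 (mod 13).
  i = 4 (α = 12): (12−2)(12−11)(12−6)(12−7) = 10·1·6·5 = 300 ≡ 1, so v_4 = 1^{−1} = 1 (mod 13).
  i = 5 (α = 7): (7−2)(7−11)(7−6)(7−12) = 5·(−4)·1·(−5) = 100 ≡ 9, so v_5 = 9^{−1} = 3 (mod 13).
  v = [11, 7, 4, 1, 3].
Step 2: syndromes of r = [12, 5, 0, 8, 10] (all sums mod 13).
  S_0 = Σ v_i r_i = 11·12 + 7·5 + 4·0 + 1·8 + 3·10 = 205 ≡ 10.
  S_1 = Σ v_i α_i r_i = 11·2·12 + 7·11·5 + 4·6·0 + 1·12·8 + 3·7·10 = 955 ≡ 6.
  α_i^2 mod 13 = [4, 4, 10, 1, 10].
  S_2 = Σ v_i α_i^2 r_i = 11·4·12 + 7·4·5 + 4·10·0 + 1·1·8 + 3·10·10 = 976 ≡ 1.
  S = (10, 6, 1) ≠ 0, so r is not a codeword (an error is present).
Step 3: locate the error. For a single error e at position i, S_ℓ = v_i·e·α_i^ℓ, so α_err = S_1/S_0.
  S_0^{−1} = 10^{−1} = 4 (mod 13), so α_err = 6·4 = 24 ≡ 11 = α_2. Error position i = 2.
  Consistency check: S_2/S_1 = 1·11 = 11 ≡ 11 = α_err ✓ (single-error assumption holds).
Step 4: error magnitude e = S_0/v_2 = S_0·∏_{j≠2}(α_2 − α_j) = 10·2 = 20 ≡ 7 (mod 13).
Step 5: correct position 2: c_2 = r_2 − e = 5 − 7 ≡ 11 (mod 13). Hence c = [12, 11, 0, 8, 10].
  Check: interpolating c through the α_i gives m(x) = 5 + 10·x (degree < 2) with m(α_i) = c_i for every i, so c is indeed a codeword.


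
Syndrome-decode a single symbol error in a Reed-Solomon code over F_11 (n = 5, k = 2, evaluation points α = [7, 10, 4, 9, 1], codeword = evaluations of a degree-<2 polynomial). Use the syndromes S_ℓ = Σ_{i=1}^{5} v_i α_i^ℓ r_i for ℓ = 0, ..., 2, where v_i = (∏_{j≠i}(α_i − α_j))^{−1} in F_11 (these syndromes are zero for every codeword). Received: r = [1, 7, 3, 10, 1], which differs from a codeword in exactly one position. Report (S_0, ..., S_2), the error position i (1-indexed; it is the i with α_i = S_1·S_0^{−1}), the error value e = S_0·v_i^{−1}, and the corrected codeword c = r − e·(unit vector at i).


S = (2, 3, 10), error at position 1, error magnitude e = 7, c = [5, 7, 3, 10, 1].

Step 1: column multipliers v_i = (∏_{j≠i}(α_i − α_j))^{−1} mod 11.
  i = 1 (α = 7): (7−10)(7−4)(7−9)(7−1) = (−3)·3·(−2)·6 = 108 ≡ 9, so v_1 = 9^{−1} = 5 (mod 11).
  i = 2 (α = 10): (10−7)(10−4)(10−9)(10−1) = 3·6·1·9 = 162 ≡ 8, so v_2 = 8^{−1} = 7 (mod 11).
  i = 3 (α = 4): (4−7)(4−10)(4−9)(4−1) = (−3)·(−6)·(−5)·3 = −270 ≡ 5, so v_3 = 5^{−1} = 9 (mod 11).
  i = 4 (α = 9): (9−7)(9−10)(9−4)(9−1) = 2·(−1)·5·8 = −80 ≡ 8, so v_4 = 8^{−1} = 7 (mod 11).
  i = 5 (α = 1): (1−7)(1−10)(1−4)(1−9) = (−6)·(−9)·(−3)·(−8) = 1296 ≡ 9, so v_5 = 9^{−1} = 5 (mod 11).
  v = [5, 7, 9, 7, 5].
Step 2: syndromes of r = [1, 7, 3, 10, 1] (all sums mod 11).
  S_0 = Σ v_i r_i = 5·1 + 7·7 + 9·3 + 7·10 + 5·1 = 156 ≡ 2.
  S_1 = Σ v_i α_i r_i = 5·7·1 + 7·10·7 + 9·4·3 + 7·9·10 + 5·1·1 = 1268 ≡ 3.
  α_i^2 mod 11 = [5, 1, 5, 4, 1].
  S_2 = Σ v_i α_i^2 r_i = 5·5·1 + 7·1·7 + 9·5·3 + 7·4·10 + 5·1·1 = 494 ≡ 10.
  S = (2, 3, 10) ≠ 0, so r is not a codeword (an error is present).
Step 3: locate the error. For a single error e at position i, S_ℓ = v_i·e·α_i^ℓ, so α_err = S_1/S_0.
  S_0^{−1} = 2^{−1} = 6 (mod 11), so α_err = 3·6 = 18 ≡ 7 = α_1. Error position i = 1.
  Consistency check: S_2/S_1 = 10·4 = 40 ≡ 7 = α_err ✓ (single-error assumption holds).
Step 4: error magnitude e = S_0/v_1 = S_0·∏_{j≠1}(α_1 − α_j) = 2·9 = 18 ≡ 7 (mod 11).
Step 5: correct position 1: c_1 = r_1 − e = 1 − 7 ≡ 5 (mod 11). Hence c = [5, 7, 3, 10, 1].
  Check: interpolating c through the α_i gives m(x) = 4 + 8·x (degree < 2) with m(α_i) = c_i for every i, so c is indeed a codeword.


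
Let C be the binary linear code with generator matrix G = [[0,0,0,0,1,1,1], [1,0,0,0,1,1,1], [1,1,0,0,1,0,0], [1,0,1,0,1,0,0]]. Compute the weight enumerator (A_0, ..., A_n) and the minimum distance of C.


Weight distribution: A_0 = 1, A_1 = 1, A_2 = 3, A_3 = 6, A_4 = 3, A_5 = 1, A_6 = 1. Minimum distance d = 1.

Enumerate all 2^4 = 16 messages m ∈ F_2^4.
For each, compute codeword c = mG in F_2^7, then tally its weight.
  m = 0000 → c = 0000000, weight = 0.
  m = 1000 → c = 0000111, weight = 3.
  m = 0100 → c = 1000111, weight = 4.
  m = 1100 → c = 1000000, weight = 1.
  m = 0010 → c = 1100100, weight = 3.
  m = 1010 → c = 1100011, weight = 4.
  m = 0110 → c = 0100011, weight = 3.
  m = 1110 → c = 0100100, weight = 2.
  m = 0001 → c = 1010100, weight = 3.
  m = 1001 → c = 1010011, weight = 4.
  m = 0101 → c = 0010011, weight = 3.
  m = 1101 → c = 0010100, weight = 2.
  m = 0011 → c = 0110000, weight = 2.
  m = 1011 → c = 0110111, weight = 5.
  m = 0111 → c = 1110111, weight = 6.
  m = 1111 → c = 1110000, weight = 3.
Tally weights:
  weight 0: 1 codewords.
  weight 1: 1 codewords.
  weight 2: 3 codewords.
  weight 3: 6 codewords.
  weight 4: 3 codewords.
  weight 5: 1 codewords.
  weight 6: 1 codewords.
Minimum distance d = smallest w > 0 with A_w > 0 = 1.
Sanity: Σ A_w = 16 = 2^4 = 16 ✓.


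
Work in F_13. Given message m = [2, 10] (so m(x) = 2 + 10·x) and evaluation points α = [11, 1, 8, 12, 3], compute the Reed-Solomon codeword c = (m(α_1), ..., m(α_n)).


c = [8, 12, 4, 5, 6]

Message polynomial: m(x) = 2 + 10·x (mod 13).
For each evaluation point α_i, compute m(α_i) mod 13:
  α_1 = 11: Horner steps 10 → 8, so m(11) = 8.
  α_2 = 1: Horner steps 10 → 12, so m(1) = 12.
  α_3 = 8: Horner steps 10 → 4, so m(8) = 4.
  α_4 = 12: Horner steps 10 → 5, so m(12) = 5.
  α_5 = 3: Horner steps 10 → 6, so m(3) = 6.
Codeword c = [8, 12, 4, 5, 6] ∈ F_13^5.


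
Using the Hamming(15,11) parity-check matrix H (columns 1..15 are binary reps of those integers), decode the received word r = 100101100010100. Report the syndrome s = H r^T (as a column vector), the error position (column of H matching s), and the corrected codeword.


s = (0, 0, 1, 0)^T, error position = 2, corrected codeword c = 110101100010100

Compute s = H r^T mod 2 one row at a time:
  s_1 = 0 + 0 + 0 + 1 + 0 + 1 + 0 + 0 = 2 ≡ 0 (mod 2).
  s_2 = 1 + 0 + 1 + 1 + 0 + 1 + 0 + 0 = 4 ≡ 0 (mod 2).
  s_3 = 0 + 0 + 1 + 1 + 0 + 1 + 0 + 0 = 3 ≡ 1 (mod 2).
  s_4 = 1 + 0 + 0 + 1 + 0 + 1 + 1 + 0 = 4 ≡ 0 (mod 2).
s = (0, 0, 1, 0)^T — this equals column 2 of H (binary 0010), so error is at position 2.
Correct: flip bit 2 of r = 100101100010100 to get c = 110101100010100.


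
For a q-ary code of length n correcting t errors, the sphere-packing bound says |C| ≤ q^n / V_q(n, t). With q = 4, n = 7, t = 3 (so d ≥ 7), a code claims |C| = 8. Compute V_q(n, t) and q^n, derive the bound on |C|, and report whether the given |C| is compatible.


V_q(n, t) = 1156, q^n = 16384, Hamming bound = 14, |C| = 8 ≤ bound (satisfied).

Step 1: Compute V_q(n, t) = Σ_{j=0}^3 C(n, j) (q−1)^j.
  j = 0: C(7,0)·(3)^0 = 1·1 = 1.
  j = 1: C(7,1)·(3)^1 = 7·3 = 21.
  j = 2: C(7,2)·(3)^2 = 21·9 = 189.
  j = 3: C(7,3)·(3)^3 = 35·27 = 945.
  V_q(n, t) = 1 + 21 + 189 + 945 = 1156.
Step 2: q^n = 4^7 = 16384.
Step 3: Hamming bound ⌊q^n / V_q(n,t)⌋ = ⌊16384/1156⌋ = 14.
Step 4: Compare |C| = 8 to 14: satisfied.
The claimed |C| lies below the Hamming bound.


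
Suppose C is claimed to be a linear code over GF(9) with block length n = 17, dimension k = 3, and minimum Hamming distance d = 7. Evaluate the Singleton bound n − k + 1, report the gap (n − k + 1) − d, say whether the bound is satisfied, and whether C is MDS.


Singleton RHS = n − k + 1 = 15, slack = 8, bound satisfied, not MDS.

Singleton bound: d ≤ n − k + 1.
Here n = 17, k = 3, so n − k + 1 = 15.
Given d = 7, check d ≤ 15: YES.
Slack = (n − k + 1) − d = 8.
The code is NOT MDS (slack = 8 > 0).
Description: the claimed parameters are [17, 3, 7]_9; such a code would be non-MDS.


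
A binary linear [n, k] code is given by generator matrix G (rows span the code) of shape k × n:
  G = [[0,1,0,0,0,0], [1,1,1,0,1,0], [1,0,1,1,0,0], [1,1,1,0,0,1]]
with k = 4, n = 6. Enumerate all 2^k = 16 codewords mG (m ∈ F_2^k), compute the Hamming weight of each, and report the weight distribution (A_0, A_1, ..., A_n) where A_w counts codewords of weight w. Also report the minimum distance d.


Weight distribution: A_0 = 1, A_1 = 1, A_2 = 3, A_3 = 6, A_4 = 3, A_5 = 1, A_6 = 1. Minimum distance d = 1.

Enumerate all 2^4 = 16 messages m ∈ F_2^4.
For each, compute codeword c = mG in F_2^6, then tally its weight.
  m = 0000 → c = 000000, weight = 0.
  m = 1000 → c = 010000, weight = 1.
  m = 0100 → c = 111010, weight = 4.
  m = 1100 → c = 101010, weight = 3.
  m = 0010 → c = 101100, weight = 3.
  m = 1010 → c = 111100, weight = 4.
  m = 0110 → c = 010110, weight = 3.
  m = 1110 → c = 000110, weight = 2.
  m = 0001 → c = 111001, weight = 4.
  m = 1001 → c = 101001, weight = 3.
  m = 0101 → c = 000011, weight = 2.
  m = 1101 → c = 010011, weight = 3.
  m = 0011 → c = 010101, weight = 3.
  m = 1011 → c = 000101, weight = 2.
  m = 0111 → c = 101111, weight = 5.
  m = 1111 → c = 111111, weight = 6.
Tally weights:
  weight 0: 1 codewords.
  weight 1: 1 codewords.
  weight 2: 3 codewords.
  weight 3: 6 codewords.
  weight 4: 3 codewords.
  weight 5: 1 codewords.
  weight 6: 1 codewords.
Minimum distance d = smallest w > 0 with A_w > 0 = 1.
Sanity: Σ A_w = 16 = 2^4 = 16 ✓.


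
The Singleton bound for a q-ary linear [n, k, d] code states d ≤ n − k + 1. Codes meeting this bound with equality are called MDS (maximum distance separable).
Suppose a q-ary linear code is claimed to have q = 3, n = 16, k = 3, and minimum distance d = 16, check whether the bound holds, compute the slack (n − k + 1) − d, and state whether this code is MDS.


Singleton RHS = n − k + 1 = 14, slack = -2, bound violated (no such code; not MDS).

Singleton bound: d ≤ n − k + 1.
Here n = 16, k = 3, so n − k + 1 = 14.
Given d = 16, check d ≤ 14: NO.
Slack = (n − k + 1) − d = -2.
The slack is negative: d = 16 exceeds n − k + 1 = 14 by 2, so the Singleton bound is violated and no linear [16, 3, 16]_3 code can exist. In particular it is not MDS (MDS requires d = n − k + 1 exactly).
Description: the claimed parameters are [16, 3, 16]_3; such a code would be impossible (violates the Singleton bound).


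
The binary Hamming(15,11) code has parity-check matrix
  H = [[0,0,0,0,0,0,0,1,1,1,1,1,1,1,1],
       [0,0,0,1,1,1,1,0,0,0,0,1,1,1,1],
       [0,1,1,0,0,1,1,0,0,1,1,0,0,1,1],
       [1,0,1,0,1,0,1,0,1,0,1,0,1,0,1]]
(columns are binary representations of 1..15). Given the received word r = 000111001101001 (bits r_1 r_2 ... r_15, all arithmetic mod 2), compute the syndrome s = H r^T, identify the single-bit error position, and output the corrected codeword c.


s = (0, 1, 1, 1)^T, error position = 7, corrected codeword c = 000111101101001

Compute s = H r^T mod 2 one row at a time:
  s_1 = 0 + 1 + 1 + 0 + 1 + 0 + 0 + 1 = 4 ≡ 0 (mod 2).
  s_2 = 1 + 1 + 1 + 0 + 1 + 0 + 0 + 1 = 5 ≡ 1 (mod 2).
  s_3 = 0 + 0 + 1 + 0 + 1 + 0 + 0 + 1 = 3 ≡ 1 (mod 2).
  s_4 = 0 + 0 + 1 + 0 + 1 + 0 + 0 + 1 = 3 ≡ 1 (mod 2).
s = (0, 1, 1, 1)^T — this equals column 7 of H (binary 0111), so error is at position 7.
Correct: flip bit 7 of r = 000111001101001 to get c = 000111101101001.


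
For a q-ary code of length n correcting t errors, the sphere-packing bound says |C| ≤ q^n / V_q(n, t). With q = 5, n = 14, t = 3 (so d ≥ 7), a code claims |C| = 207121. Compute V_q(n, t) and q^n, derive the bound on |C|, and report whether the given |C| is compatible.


V_q(n, t) = 24809, q^n = 6103515625, Hamming bound = 246020, |C| = 207121 ≤ bound (satisfied).

Step 1: Compute V_q(n, t) = Σ_{j=0}^3 C(n, j) (q−1)^j.
  j = 0: C(14,0)·(4)^0 = 1·1 = 1.
  j = 1: C(14,1)·(4)^1 = 14·4 = 56.
  j = 2: C(14,2)·(4)^2 = 91·16 = 1456.
  j = 3: C(14,3)·(4)^3 = 364·64 = 23296.
  V_q(n, t) = 1 + 56 + 1456 + 23296 = 24809.
Step 2: q^n = 5^14 = 6103515625.
Step 3: Hamming bound ⌊q^n / V_q(n,t)⌋ = ⌊6103515625/24809⌋ = 246020.
Step 4: Compare |C| = 207121 to 246020: satisfied.
The claimed |C| lies below the Hamming bound.


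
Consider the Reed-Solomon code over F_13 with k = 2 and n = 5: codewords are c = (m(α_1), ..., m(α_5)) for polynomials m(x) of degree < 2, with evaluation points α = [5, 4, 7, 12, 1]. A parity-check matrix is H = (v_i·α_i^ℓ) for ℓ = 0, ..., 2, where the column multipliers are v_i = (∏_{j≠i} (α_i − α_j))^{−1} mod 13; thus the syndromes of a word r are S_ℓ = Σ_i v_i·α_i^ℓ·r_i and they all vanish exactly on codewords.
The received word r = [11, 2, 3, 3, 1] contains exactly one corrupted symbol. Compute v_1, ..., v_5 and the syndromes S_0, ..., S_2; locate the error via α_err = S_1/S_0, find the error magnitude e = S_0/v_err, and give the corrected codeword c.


S = (6, 7, 6), error at position 4, error magnitude e = 7, c = [11, 2, 3, 9, 1].

Step 1: column multipliers v_i = (∏_{j≠i}(α_i − α_j))^{−1} mod 13.
  i = 1 (α = 5): (5−4)(5−7)(5−12)(5−1) = 1·(−2)·(−7)·4 = 56 ≡ 4, so v_1 = 4^{−1} = 10 (mod 13).
  i = 2 (α = 4): (4−5)(4−7)(4−12)(4−1) = (−1)·(−3)·(−8)·3 = −72 ≡ 6, so v_2 = 6^{−1} = 11 (mod 13).
  i = 3 (α = 7): (7−5)(7−4)(7−12)(7−1) = 2·3·(−5)·6 = −180 ≡ 2, so v_3 = 2^{−1} = 7 (mod 13).
  i = 4 (α = 12): (12−5)(12−4)(12−7)(12−1) = 7·8·5·11 = 3080 ≡ 12, so v_4 = 12^{−1} = 12 (mod 13).
  i = 5 (α = 1): (1−5)(1−4)(1−7)(1−12) = (−4)·(−3)·(−6)·(−11) = 792 ≡ 12, so v_5 = 12^{−1} = 12 (mod 13).
  v = [10, 11, 7, 12, 12].
Step 2: syndromes of r = [11, 2, 3, 3, 1] (all sums mod 13).
  S_0 = Σ v_i r_i = 10·11 + 11·2 + 7·3 + 12·3 + 12·1 = 201 ≡ 6.
  S_1 = Σ v_i α_i r_i = 10·5·11 + 11·4·2 + 7·7·3 + 12·12·3 + 12·1·1 = 1229 ≡ 7.
  α_i^2 mod 13 = [12, 3, 10, 1, 1].
  S_2 = Σ v_i α_i^2 r_i = 10·12·11 + 11·3·2 + 7·10·3 + 12·1·3 + 12·1·1 = 1644 ≡ 6.
  S = (6, 7, 6) ≠ 0, so r is not a codeword (an error is present).
Step 3: locate the error. For a single error e at position i, S_ℓ = v_i·e·α_i^ℓ, so α_err = S_1/S_0.
  S_0^{−1} = 6^{−1} = 11 (mod 13), so α_err = 7·11 = 77 ≡ 12 = α_4. Error position i = 4.
  Consistency check: S_2/S_1 = 6·2 = 12 ≡ 12 = α_err ✓ (single-error assumption holds).
Step 4: error magnitude e = S_0/v_4 = S_0·∏_{j≠4}(α_4 − α_j) = 6·12 = 72 ≡ 7 (mod 13).
Step 5: correct position 4: c_4 = r_4 − e = 3 − 7 ≡ 9 (mod 13). Hence c = [11, 2, 3, 9, 1].
  Check: interpolating c through the α_i gives m(x) = 5 + 9·x (degree < 2) with m(α_i) = c_i for every i, so c is indeed a codeword.


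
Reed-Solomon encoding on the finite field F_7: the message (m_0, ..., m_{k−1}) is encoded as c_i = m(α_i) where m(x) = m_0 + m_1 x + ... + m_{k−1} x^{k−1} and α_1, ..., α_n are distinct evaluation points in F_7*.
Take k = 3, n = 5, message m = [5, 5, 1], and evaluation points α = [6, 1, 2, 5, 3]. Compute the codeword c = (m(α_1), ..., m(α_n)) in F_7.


c = [1, 4, 5, 6, 1]

Message polynomial: m(x) = 5 + 5·x + 1·x^2 (mod 7).
For each evaluation point α_i, compute m(α_i) mod 7:
  α_1 = 6: Horner steps 1 → 4 → 1, so m(6) = 1.
  α_2 = 1: Horner steps 1 → 6 → 4, so m(1) = 4.
  α_3 = 2: Horner steps 1 → 0 → 5, so m(2) = 5.
  α_4 = 5: Horner steps 1 → 3 → 6, so m(5) = 6.
  α_5 = 3: Horner steps 1 → 1 → 1, so m(3) = 1.
Codeword c = [1, 4, 5, 6, 1] ∈ F_7^5.


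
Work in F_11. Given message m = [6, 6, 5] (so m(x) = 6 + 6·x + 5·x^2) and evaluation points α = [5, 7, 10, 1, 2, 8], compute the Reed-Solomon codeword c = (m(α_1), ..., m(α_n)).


c = [7, 7, 5, 6, 5, 0]

Message polynomial: m(x) = 6 + 6·x + 5·x^2 (mod 11).
For each evaluation point α_i, compute m(α_i) mod 11:
  α_1 = 5: Horner steps 5 → 9 → 7, so m(5) = 7.
  α_2 = 7: Horner steps 5 → 8 → 7, so m(7) = 7.
  α_3 = 10: Horner steps 5 → 1 → 5, so m(10) = 5.
  α_4 = 1: Horner steps 5 → 0 → 6, so m(1) = 6.
  α_5 = 2: Horner steps 5 → 5 → 5, so m(2) = 5.
  α_6 = 8: Horner steps 5 → 2 → 0, so m(8) = 0.
Codeword c = [7, 7, 5, 6, 5, 0] ∈ F_11^6.


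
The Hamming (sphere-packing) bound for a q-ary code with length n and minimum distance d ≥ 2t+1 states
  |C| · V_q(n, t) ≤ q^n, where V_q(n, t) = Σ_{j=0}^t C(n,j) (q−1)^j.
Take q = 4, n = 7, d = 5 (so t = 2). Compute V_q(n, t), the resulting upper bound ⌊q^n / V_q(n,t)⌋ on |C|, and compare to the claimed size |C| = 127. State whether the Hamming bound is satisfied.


V_q(n, t) = 211, q^n = 16384, Hamming bound = 77, |C| = 127 > bound (violated).

Step 1: Compute V_q(n, t) = Σ_{j=0}^2 C(n, j) (q−1)^j.
  j = 0: C(7,0)·(3)^0 = 1·1 = 1.
  j = 1: C(7,1)·(3)^1 = 7·3 = 21.
  j = 2: C(7,2)·(3)^2 = 21·9 = 189.
  V_q(n, t) = 1 + 21 + 189 = 211.
Step 2: q^n = 4^7 = 16384.
Step 3: Hamming bound ⌊q^n / V_q(n,t)⌋ = ⌊16384/211⌋ = 77.
Step 4: Compare |C| = 127 to 77: violated.
The claimed |C| lies above the Hamming bound, so no 4-ary code of length 7 with d ≥ 5 can have 127 codewords.


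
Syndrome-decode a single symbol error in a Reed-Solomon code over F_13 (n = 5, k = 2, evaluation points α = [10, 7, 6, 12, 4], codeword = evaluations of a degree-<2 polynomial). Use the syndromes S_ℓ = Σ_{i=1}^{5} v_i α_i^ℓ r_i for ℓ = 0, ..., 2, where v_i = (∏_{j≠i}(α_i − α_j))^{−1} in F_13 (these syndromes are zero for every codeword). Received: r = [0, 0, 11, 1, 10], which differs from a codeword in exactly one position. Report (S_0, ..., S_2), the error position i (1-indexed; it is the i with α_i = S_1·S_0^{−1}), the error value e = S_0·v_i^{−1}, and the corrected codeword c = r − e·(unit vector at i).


S = (10, 5, 9), error at position 2, error magnitude e = 8, c = [0, 5, 11, 1, 10].

Step 1: column multipliers v_i = (∏_{j≠i}(α_i − α_j))^{−1} mod 13.
  i = 1 (α = 10): (10−7)(10−6)(10−12)(10−4) = 3·4·(−2)·6 = −144 ≡ 12, so v_1 = 12^{−1} = 12 (mod 13).
  i = 2 (α = 7): (7−10)(7−6)(7−12)(7−4) = (−3)·1·(−5)·3 = 45 ≡ 6, so v_2 = 6^{−1} = 11 (mod 13).
  i = 3 (α = 6): (6−10)(6−7)(6−12)(6−4) = (−4)·(−1)·(−6)·2 = −48 ≡ 4, so v_3 = 4^{−1} = 10 (mod 13).
  i = 4 (α = 12): (12−10)(12−7)(12−6)(12−4) = 2·5·6·8 = 480 ≡ 12, so v_4 = 12^{−1} = 12 (mod 13).
  i = 5 (α = 4): (4−10)(4−7)(4−6)(4−12) = (−6)·(−3)·(−2)·(−8) = 288 ≡ 2, so v_5 = 2^{−1} = 7 (mod 13).
  v = [12, 11, 10, 12, 7].
Step 2: syndromes of r = [0, 0, 11, 1, 10] (all sums mod 13).
  S_0 = Σ v_i r_i = 12·0 + 11·0 + 10·11 + 12·1 + 7·10 = 192 ≡ 10.
  S_1 = Σ v_i α_i r_i = 12·10·0 + 11·7·0 + 10·6·11 + 12·12·1 + 7·4·10 = 1084 ≡ 5.
  α_i^2 mod 13 = [9, 10, 10, 1, 3].
  S_2 = Σ v_i α_i^2 r_i = 12·9·0 + 11·10·0 + 10·10·11 + 12·1·1 + 7·3·10 = 1322 ≡ 9.
  S = (10, 5, 9) ≠ 0, so r is not a codeword (an error is present).
Step 3: locate the error. For a single error e at position i, S_ℓ = v_i·e·α_i^ℓ, so α_err = S_1/S_0.
  S_0^{−1} = 10^{−1} = 4 (mod 13), so α_err = 5·4 = 20 ≡ 7 = α_2. Error position i = 2.
  Consistency check: S_2/S_1 = 9·8 = 72 ≡ 7 = α_err ✓ (single-error assumption holds).
Step 4: error magnitude e = S_0/v_2 = S_0·∏_{j≠2}(α_2 − α_j) = 10·6 = 60 ≡ 8 (mod 13).
Step 5: correct position 2: c_2 = r_2 − e = 0 − 8 ≡ 5 (mod 13). Hence c = [0, 5, 11, 1, 10].
  Check: interpolating c through the α_i gives m(x) = 8 + 7·x (degree < 2) with m(α_i) = c_i for every i, so c is indeed a codeword.
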